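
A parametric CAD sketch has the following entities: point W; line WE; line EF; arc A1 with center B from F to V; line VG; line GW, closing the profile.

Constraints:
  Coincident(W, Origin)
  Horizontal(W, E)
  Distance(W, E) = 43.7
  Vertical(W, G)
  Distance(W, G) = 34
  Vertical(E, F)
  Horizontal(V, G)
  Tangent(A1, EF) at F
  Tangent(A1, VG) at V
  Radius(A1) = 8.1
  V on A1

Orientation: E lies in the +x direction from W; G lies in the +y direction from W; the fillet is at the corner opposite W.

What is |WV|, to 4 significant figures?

49.23

W is at the origin; WE is horizontal with |WE| = 43.7 and E on the +x side, so E = (43.70, 0.000). W and G share the same x with |WG| = 34.0 and G on the +y side, so G = (0.000, 34.00). The virtual corner opposite W is at (43.70, 34.00). The tangent condition forces BF to be normal to EF and since A1 is tangent to VG there, BV ⟂ VG, with radius 8.1, so the center B sits 8.1 in from both sides at B = (35.60, 25.90). That places the tangent points at F = (43.70, 25.90) on EF and V = (35.60, 34.00) on VG. Then |WV| = |V − W| = 49.23.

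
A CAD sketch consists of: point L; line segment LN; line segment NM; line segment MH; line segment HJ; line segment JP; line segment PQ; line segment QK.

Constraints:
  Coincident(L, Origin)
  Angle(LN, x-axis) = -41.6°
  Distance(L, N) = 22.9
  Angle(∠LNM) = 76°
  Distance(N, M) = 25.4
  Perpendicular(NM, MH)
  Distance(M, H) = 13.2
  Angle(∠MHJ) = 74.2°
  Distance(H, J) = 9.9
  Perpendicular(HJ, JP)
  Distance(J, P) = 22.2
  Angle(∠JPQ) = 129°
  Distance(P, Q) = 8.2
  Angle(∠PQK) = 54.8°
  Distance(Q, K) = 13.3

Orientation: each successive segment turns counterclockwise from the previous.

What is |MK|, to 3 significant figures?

1.68

L is at the origin; LN runs at -41.6° with length 22.9, so N = (17.1, -15.2). ∠LNM = 76.0° gives NM at 62.4° from the x-axis; with |NM| = 25.4, M = (28.9, 7.31). NM is perpendicular to MH, so MH runs at 152°; with |MH| = 13.2, H = (17.2, 13.4). ∠MHJ = 74.2° gives HJ at -102° from the x-axis; with |HJ| = 9.9, J = (15.2, 3.73). HJ is perpendicular to JP, so JP runs at -11.8°; with |JP| = 22.2, P = (36.9, -0.809). ∠JPQ = 129.0° gives PQ at 39.2° from the x-axis; with |PQ| = 8.2, Q = (43.3, 4.37). ∠PQK = 54.8° gives QK at 164° from the x-axis; with |QK| = 13.3, K = (30.4, 7.95). Then |MK| = |K − M| = 1.68.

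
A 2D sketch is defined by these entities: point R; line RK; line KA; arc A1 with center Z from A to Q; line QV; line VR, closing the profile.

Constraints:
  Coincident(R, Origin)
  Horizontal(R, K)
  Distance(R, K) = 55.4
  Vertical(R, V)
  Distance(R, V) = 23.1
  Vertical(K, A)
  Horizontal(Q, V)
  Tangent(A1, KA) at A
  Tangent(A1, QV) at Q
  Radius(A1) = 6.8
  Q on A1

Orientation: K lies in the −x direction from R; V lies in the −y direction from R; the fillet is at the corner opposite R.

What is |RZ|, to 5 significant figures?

51.261

R is at the origin; R and K share the same y with |RK| = 55.4 and K on the −x side, so K = (-55.400, 0.0000). R and V share the same x with |RV| = 23.1 and V on the −y side, so V = (0.0000, -23.100). The virtual corner opposite R is at (-55.400, -23.100). A1 meets KA tangentially, so ZA is at right angles to KA and tangency of A1 to QV means the radius ZQ is perpendicular to QV, with radius 6.8, so the center Z sits 6.8 in from both sides at Z = (-48.600, -16.300). Then |RZ| = |Z − R| = 51.261.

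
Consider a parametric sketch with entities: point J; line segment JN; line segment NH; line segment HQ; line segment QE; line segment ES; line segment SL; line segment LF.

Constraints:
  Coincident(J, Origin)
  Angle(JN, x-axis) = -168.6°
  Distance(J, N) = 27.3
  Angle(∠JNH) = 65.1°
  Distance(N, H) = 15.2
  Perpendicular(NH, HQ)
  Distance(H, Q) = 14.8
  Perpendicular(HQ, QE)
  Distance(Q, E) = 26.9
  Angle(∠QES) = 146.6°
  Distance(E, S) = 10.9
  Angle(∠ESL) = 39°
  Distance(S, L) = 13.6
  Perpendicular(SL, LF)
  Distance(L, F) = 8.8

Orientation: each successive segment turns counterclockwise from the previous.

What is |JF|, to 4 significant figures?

19.83

J is at the origin; JN runs at -168.6° with length 27.3, so N = (-26.76, -5.396). ∠JNH = 65.1° gives NH at -53.70° from the x-axis; with |NH| = 15.2, H = (-17.76, -17.65). NH ⟂ HQ, so HQ runs at 36.30°; with |HQ| = 14.8, Q = (-5.835, -8.884). HQ is perpendicular to QE, so QE runs at 126.3°; with |QE| = 26.9, E = (-21.76, 12.80). ∠QES = 146.6° gives ES at 159.7° from the x-axis; with |ES| = 10.9, S = (-31.98, 16.58). ∠ESL = 39.0° gives SL at -59.30° from the x-axis; with |SL| = 13.6, L = (-25.04, 4.883). SL is perpendicular to LF, so LF runs at 30.70°; with |LF| = 8.8, F = (-17.47, 9.375). Then |JF| = |F − J| = 19.83.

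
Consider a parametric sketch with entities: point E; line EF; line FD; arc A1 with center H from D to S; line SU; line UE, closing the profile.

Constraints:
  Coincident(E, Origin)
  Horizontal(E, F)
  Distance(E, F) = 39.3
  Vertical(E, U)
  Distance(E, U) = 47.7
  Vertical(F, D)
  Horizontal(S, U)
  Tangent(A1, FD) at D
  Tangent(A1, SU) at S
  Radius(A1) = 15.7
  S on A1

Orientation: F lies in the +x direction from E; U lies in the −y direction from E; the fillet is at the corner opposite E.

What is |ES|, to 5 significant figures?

53.219

The virtual corner opposite E is at (39.300, -47.700). A1 meets FD tangentially, so HD is at right angles to FD and A1 meets SU tangentially, so HS is at right angles to SU, with radius 15.7, so the center H sits 15.7 in from both sides at H = (23.600, -32.000). That places the tangent points at D = (39.300, -32.000) on FD and S = (23.600, -47.700) on SU. Then |ES| = |S − E| = 53.219.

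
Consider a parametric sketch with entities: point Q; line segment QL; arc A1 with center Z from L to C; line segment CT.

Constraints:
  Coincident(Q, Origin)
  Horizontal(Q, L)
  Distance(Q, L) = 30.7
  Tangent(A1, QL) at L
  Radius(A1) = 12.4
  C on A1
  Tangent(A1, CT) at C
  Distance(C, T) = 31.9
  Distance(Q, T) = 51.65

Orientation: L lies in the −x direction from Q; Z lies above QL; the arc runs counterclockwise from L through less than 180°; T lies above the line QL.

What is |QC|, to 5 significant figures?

23.435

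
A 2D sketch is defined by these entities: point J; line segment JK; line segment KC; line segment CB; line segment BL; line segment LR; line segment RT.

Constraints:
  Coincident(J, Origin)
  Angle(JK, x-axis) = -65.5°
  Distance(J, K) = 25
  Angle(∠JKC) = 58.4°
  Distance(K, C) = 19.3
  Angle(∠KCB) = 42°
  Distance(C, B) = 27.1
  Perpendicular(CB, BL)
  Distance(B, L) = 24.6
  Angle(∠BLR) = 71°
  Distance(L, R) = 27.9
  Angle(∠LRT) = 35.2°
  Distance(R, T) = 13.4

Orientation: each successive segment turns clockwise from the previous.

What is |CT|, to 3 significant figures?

18.0

J is at the origin; JK runs at -65.5° with length 25.0, so K = (10.4, -22.7). ∠JKC = 58.4° gives KC at 173° from the x-axis; with |KC| = 19.3, C = (-8.78, -20.4). ∠KCB = 42.0° gives CB at 34.9° from the x-axis; with |CB| = 27.1, B = (13.4, -4.86). The perpendicularity gives BL at right angles to CB, so BL runs at -55.1°; with |BL| = 24.6, L = (27.5, -25.0). ∠BLR = 71.0° gives LR at -164° from the x-axis; with |LR| = 27.9, R = (0.684, -32.7). ∠LRT = 35.2° gives RT at 51.1° from the x-axis; with |RT| = 13.4, T = (9.10, -22.2). Then |CT| = |T − C| = 18.0.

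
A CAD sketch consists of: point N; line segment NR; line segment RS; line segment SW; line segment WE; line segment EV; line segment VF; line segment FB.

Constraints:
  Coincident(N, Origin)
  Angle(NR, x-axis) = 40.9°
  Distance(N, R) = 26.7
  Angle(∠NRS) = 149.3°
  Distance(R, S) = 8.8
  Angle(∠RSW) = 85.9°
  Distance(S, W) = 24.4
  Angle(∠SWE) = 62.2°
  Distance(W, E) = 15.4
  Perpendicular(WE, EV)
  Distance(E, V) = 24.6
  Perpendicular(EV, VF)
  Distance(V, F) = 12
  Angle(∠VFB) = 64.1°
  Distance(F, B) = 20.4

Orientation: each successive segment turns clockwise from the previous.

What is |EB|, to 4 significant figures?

6.971

N is at the origin; NR runs at 40.9° with length 26.7, so R = (20.18, 17.48). ∠NRS = 149.3° gives RS at 10.20° from the x-axis; with |RS| = 8.8, S = (28.84, 19.04). ∠RSW = 85.9° gives SW at -83.90° from the x-axis; with |SW| = 24.4, W = (31.44, -5.222). ∠SWE = 62.2° gives WE at 158.3° from the x-axis; with |WE| = 15.4, E = (17.13, 0.4722). The perpendicularity gives EV at right angles to WE, so EV runs at 68.30°; with |EV| = 24.6, V = (26.22, 23.33). EV ⟂ VF, so VF runs at -21.70°; with |VF| = 12.0, F = (37.37, 18.89). ∠VFB = 64.1° gives FB at -137.6° from the x-axis; with |FB| = 20.4, B = (22.31, 5.136). Then |EB| = |B − E| = 6.971.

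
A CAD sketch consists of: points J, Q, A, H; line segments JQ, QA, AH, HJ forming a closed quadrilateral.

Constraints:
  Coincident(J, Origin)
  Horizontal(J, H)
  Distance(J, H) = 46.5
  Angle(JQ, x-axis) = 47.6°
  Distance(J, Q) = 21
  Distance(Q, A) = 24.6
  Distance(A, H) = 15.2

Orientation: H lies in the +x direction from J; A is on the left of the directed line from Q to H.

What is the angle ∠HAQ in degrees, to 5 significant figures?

127.01°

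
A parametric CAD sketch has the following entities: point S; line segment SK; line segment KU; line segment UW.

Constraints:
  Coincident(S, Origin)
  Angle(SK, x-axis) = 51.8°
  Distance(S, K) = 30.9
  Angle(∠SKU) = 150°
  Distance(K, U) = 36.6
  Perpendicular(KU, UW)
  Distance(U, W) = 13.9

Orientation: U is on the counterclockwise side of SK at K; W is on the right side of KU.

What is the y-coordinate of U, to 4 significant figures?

60.51

S is at the origin; SK runs at 51.8° with length 30.9, so K = 30.9·(cos 51.8°, sin 51.8°) = (19.11, 24.28). ∠SKU = 150.0°, so KU runs at 51.8° + (180° − 150.0°) = 81.80° from the x-axis; with |KU| = 36.6, U = K + 36.6·(cos 81.80°, sin 81.80°) = (24.33, 60.51). So U.y = 60.51.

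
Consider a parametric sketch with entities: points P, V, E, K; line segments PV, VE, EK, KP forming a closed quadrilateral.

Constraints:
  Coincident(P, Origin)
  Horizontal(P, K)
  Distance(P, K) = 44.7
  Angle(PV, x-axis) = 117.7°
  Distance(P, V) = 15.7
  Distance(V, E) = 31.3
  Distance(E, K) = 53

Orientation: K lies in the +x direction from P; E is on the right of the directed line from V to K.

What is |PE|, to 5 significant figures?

18.157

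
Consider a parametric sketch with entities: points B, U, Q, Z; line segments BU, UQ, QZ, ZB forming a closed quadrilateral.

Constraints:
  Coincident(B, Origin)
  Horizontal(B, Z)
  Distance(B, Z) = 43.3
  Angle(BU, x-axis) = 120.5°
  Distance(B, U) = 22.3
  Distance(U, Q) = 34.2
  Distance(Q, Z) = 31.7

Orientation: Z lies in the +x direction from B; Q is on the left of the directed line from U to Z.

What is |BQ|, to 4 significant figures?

32.91

Checks: |UQ| = 34.20 ✓; |QZ| = 31.70 ✓.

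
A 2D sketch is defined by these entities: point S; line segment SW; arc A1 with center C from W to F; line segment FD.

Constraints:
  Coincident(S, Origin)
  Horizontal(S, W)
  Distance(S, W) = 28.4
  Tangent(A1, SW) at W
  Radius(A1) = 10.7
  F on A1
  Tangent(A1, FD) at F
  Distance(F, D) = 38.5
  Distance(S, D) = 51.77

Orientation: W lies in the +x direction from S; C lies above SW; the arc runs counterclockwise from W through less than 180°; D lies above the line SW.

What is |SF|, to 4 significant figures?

40.88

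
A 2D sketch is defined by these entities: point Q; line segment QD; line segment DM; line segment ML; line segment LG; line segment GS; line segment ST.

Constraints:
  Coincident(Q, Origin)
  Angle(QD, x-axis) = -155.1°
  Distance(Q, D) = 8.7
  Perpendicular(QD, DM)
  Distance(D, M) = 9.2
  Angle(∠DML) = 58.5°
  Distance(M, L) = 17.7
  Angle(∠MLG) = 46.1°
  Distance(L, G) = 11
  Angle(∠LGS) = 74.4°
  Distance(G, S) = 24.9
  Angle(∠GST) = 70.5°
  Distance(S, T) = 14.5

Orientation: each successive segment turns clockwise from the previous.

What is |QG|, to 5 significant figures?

5.1036

Q is at the origin; QD runs at -155.1° with length 8.7, so D = (-7.8913, -3.6630). The perpendicularity gives DM at right angles to QD, so DM runs at 114.90°; with |DM| = 9.2, M = (-11.765, 4.6818). ∠DML = 58.5° gives ML at -6.6000° from the x-axis; with |ML| = 17.7, L = (5.8179, 2.6474). ∠MLG = 46.1° gives LG at -140.50° from the x-axis; with |LG| = 11.0, G = (-2.6700, -4.3495). Then |QG| = |G − Q| = 5.1036.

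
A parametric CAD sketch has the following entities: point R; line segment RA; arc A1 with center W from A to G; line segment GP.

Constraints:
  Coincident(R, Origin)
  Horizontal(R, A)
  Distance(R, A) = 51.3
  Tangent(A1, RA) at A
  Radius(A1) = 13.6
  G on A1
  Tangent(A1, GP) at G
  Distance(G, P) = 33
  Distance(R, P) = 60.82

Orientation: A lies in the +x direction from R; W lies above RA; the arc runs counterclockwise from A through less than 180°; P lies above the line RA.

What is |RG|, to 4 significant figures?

65.36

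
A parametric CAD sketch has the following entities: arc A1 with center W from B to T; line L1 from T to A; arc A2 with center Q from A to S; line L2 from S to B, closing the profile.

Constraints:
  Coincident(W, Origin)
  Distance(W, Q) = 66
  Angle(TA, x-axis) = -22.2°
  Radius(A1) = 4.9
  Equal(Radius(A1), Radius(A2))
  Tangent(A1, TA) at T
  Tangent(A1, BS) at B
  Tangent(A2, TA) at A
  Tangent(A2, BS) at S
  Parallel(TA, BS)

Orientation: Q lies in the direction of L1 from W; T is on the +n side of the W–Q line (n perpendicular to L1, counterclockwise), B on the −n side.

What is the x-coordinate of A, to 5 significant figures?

62.959

Tangency of A1 to both parallel lines with radius 4.9 puts T and B at W ± 4.9·n: T = (1.8514, 4.5368), B = (-1.8514, -4.5368). Equal radii place A and S the same way about Q: A = Q + 4.9·n = (62.959, -20.401), S = Q − 4.9·n = (59.256, -29.474). So A.x = 62.959.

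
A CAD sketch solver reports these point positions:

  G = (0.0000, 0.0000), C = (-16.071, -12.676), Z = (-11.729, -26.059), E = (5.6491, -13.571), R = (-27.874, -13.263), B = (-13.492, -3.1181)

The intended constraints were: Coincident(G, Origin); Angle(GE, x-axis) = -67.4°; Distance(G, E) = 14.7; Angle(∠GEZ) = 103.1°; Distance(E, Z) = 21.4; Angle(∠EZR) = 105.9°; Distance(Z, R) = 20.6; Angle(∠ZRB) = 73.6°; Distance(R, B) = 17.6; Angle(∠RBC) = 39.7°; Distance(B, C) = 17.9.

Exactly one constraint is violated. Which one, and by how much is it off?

Distance(B, C) = 17.9 — off by 8.00.

G = (0.00, 0.00) ✓; GE at -67.40° ✓; |GE| = 14.70 ✓; ∠GEZ = 103.1° ✓; |EZ| = 21.40 ✓; ∠EZR = 105.9° ✓; |ZR| = 20.60 ✓; ∠ZRB = 73.60° ✓; |RB| = 17.60 ✓; ∠RBC = 39.70° ✓; |BC| = 9.900 ✗.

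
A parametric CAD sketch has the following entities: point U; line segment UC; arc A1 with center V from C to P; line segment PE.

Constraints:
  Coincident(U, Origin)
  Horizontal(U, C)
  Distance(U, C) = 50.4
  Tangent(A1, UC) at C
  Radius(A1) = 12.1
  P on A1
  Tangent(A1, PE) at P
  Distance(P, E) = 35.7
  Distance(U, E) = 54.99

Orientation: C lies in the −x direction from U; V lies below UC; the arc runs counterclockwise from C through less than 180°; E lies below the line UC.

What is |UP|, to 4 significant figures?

62.15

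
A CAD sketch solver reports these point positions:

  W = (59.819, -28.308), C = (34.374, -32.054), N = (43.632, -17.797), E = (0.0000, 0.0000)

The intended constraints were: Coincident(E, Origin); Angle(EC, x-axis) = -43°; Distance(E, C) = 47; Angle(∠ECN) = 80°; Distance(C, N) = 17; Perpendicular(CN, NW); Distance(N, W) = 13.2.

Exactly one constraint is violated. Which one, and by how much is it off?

Distance(N, W) = 13.2 — off by 6.10.

E = (0.00, 0.00) ✓; EC at -43.00° ✓; |EC| = 47.00 ✓; ∠ECN = 80.00° ✓; |CN| = 17.00 ✓; ∠(CN, NW) = 90.00° ✓; |NW| = 19.30 ✗.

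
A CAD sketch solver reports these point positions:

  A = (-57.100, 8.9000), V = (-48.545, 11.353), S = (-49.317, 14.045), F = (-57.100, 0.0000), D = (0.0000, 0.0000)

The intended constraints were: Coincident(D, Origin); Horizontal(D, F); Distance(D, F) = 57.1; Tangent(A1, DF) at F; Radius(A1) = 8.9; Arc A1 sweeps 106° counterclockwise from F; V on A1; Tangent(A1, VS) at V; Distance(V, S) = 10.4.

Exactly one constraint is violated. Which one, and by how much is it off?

Distance(V, S) = 10.4 — off by 7.60.

D = (0.00, 0.00) ✓; D.y = 0.00, F.y = 0.00 ✓; |DF| = 57.10 ✓; ∠(AF, FD) = 90.00° ✓; |AF| = 8.900 ✓; bearing(A→V) − bearing(A→F) = 106.0° ✓; |AV| = 8.900 ✓; ∠(AV, VS) = 90.00° ✓; |VS| = 2.801 ✗.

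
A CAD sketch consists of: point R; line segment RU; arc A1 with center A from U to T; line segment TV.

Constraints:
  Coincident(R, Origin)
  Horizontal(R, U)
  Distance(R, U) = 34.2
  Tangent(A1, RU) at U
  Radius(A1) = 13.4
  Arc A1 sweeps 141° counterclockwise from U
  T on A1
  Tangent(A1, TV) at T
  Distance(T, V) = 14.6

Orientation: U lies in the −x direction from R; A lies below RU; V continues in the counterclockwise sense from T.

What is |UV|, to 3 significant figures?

33.1

R is at the origin; RU is horizontal with |RU| = 34.2 and U on the −x side, so U = (-34.2, 0.00). The tangent condition forces AU to be normal to RU, so A = U + (0, -13.4) = (-34.2, -13.4). On A1, U sits at bearing 90° from A; a 141° counterclockwise sweep puts T at bearing 231°, so T = A + 13.4·(cos 231°, sin 231°) = (-42.6, -23.8). Since A1 is tangent to TV there, AT ⟂ TV, so TV runs along (−sin 231°, cos 231°); with |TV| = 14.6, V = (-31.3, -33.0). Then |UV| = |V − U| = 33.1.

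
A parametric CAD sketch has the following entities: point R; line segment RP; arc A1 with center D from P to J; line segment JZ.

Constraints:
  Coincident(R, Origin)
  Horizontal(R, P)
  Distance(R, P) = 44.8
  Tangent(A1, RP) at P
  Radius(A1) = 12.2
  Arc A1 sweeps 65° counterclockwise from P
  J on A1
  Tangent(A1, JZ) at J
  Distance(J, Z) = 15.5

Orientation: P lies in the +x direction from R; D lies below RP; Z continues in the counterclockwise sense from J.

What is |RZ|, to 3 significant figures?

34.4

R is at the origin; RP is horizontal with |RP| = 44.8 and P on the +x side, so P = (44.8, 0.00). Tangency of A1 to RP means the radius DP is perpendicular to RP, so D = P + (0, -12.2) = (44.8, -12.2). On A1, P sits at bearing 90° from D; a 65° counterclockwise sweep puts J at bearing 155°, so J = D + 12.2·(cos 155°, sin 155°) = (33.7, -7.04). Since A1 is tangent to JZ there, DJ ⟂ JZ, so JZ runs along (−sin 155°, cos 155°); with |JZ| = 15.5, Z = (27.2, -21.1). Then |RZ| = |Z − R| = 34.4.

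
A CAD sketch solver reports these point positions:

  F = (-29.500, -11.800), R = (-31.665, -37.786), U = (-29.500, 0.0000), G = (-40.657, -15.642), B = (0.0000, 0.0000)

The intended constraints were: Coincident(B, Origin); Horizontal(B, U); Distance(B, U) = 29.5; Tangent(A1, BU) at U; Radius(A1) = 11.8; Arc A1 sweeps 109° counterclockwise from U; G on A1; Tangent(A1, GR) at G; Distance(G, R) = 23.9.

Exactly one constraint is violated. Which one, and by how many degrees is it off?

Tangent(A1, GR) at G — off by 3.10°.

B = (0.00, 0.00) ✓; B.y = 0.00, U.y = 0.00 ✓; |BU| = 29.50 ✓; ∠(FU, UB) = 90.00° ✓; |FU| = 11.80 ✓; bearing(F→G) − bearing(F→U) = 109.0° ✓; |FG| = 11.80 ✓; ∠(FG, GR) = 86.90° ✗; |GR| = 23.90 ✓.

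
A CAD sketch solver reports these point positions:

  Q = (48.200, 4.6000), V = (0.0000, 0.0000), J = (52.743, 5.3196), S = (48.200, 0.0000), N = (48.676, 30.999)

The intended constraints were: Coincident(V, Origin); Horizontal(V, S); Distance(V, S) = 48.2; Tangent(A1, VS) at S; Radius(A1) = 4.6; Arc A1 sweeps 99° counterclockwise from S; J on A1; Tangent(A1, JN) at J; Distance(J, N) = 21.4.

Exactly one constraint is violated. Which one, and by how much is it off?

Distance(J, N) = 21.4 — off by 4.60.

V = (0.00, 0.00) ✓; V.y = 0.00, S.y = 0.00 ✓; |VS| = 48.20 ✓; ∠(QS, SV) = 90.00° ✓; |QS| = 4.600 ✓; bearing(Q→J) − bearing(Q→S) = 99.00° ✓; |QJ| = 4.600 ✓; ∠(QJ, JN) = 90.00° ✓; |JN| = 26.00 ✗.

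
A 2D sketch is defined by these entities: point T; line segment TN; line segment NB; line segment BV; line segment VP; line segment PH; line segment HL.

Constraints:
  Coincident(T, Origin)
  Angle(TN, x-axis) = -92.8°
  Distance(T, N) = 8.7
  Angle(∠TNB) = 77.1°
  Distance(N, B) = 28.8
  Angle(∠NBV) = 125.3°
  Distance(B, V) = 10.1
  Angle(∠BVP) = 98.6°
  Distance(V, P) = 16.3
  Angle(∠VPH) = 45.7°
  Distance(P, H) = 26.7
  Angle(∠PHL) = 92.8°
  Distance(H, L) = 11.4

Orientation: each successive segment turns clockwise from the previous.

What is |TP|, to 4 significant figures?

23.69

T is at the origin; TN runs at -92.8° with length 8.7, so N = (-0.4250, -8.690). ∠TNB = 77.1° gives NB at 164.3° from the x-axis; with |NB| = 28.8, B = (-28.15, -0.8963). ∠NBV = 125.3° gives BV at 109.6° from the x-axis; with |BV| = 10.1, V = (-31.54, 8.618). ∠BVP = 98.6° gives VP at 28.20° from the x-axis; with |VP| = 16.3, P = (-17.17, 16.32). Then |TP| = |P − T| = 23.69.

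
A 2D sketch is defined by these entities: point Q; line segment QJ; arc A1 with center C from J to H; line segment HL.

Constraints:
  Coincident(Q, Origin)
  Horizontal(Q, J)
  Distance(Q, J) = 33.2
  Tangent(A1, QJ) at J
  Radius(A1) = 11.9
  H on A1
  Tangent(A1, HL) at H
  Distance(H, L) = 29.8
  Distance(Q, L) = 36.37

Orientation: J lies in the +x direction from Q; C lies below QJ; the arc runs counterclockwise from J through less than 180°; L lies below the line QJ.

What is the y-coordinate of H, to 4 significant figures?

-7.291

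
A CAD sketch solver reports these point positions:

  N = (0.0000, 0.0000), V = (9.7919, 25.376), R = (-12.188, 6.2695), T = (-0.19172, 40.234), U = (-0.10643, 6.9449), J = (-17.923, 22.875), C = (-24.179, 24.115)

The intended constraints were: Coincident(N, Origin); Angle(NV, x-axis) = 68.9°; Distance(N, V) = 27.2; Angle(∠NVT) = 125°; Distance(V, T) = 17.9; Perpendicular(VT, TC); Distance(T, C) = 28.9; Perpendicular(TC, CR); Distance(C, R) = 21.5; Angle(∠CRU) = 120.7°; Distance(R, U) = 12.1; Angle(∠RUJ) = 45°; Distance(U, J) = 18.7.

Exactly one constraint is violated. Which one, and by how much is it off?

Distance(U, J) = 18.7 — off by 5.20.

N = (0.00, 0.00) ✓; NV at 68.90° ✓; |NV| = 27.20 ✓; ∠NVT = 125.0° ✓; |VT| = 17.90 ✓; ∠(VT, TC) = 90.00° ✓; |TC| = 28.90 ✓; ∠(TC, CR) = 90.00° ✓; |CR| = 21.50 ✓; ∠CRU = 120.7° ✓; |RU| = 12.10 ✓; ∠RUJ = 45.00° ✓; |UJ| = 23.90 ✗.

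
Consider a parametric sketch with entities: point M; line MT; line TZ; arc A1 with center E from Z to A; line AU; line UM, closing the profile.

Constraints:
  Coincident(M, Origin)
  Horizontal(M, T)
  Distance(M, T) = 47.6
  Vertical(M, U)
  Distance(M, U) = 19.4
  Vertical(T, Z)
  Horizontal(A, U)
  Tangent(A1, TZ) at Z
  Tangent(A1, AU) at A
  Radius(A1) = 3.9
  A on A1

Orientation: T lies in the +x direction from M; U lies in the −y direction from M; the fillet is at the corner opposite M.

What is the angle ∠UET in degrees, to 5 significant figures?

109.22°

MU is vertical with |MU| = 19.4 and U on the −y side, so U = (0.0000, -19.400). The virtual corner opposite M is at (47.600, -19.400). The tangent condition forces EZ to be normal to TZ and since A1 is tangent to AU there, EA ⟂ AU, with radius 3.9, so the center E sits 3.9 in from both sides at E = (43.700, -15.500). Then cos ∠UET = EU·ET / (|EU||ET|), giving 109.22°.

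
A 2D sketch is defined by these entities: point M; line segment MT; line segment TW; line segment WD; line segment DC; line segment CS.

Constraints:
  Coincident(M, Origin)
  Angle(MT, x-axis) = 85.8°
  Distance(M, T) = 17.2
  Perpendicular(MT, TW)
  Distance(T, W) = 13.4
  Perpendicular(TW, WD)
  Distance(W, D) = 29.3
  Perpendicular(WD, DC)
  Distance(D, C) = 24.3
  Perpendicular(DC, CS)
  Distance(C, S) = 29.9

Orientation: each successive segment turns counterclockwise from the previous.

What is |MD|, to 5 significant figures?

18.055

M is at the origin; MT runs at 85.8° with length 17.2, so T = (1.2597, 17.154). MT ⟂ TW, so TW runs at 175.80°; with |TW| = 13.4, W = (-12.104, 18.135). TW ⟂ WD, so WD runs at -94.200°; with |WD| = 29.3, D = (-14.250, -11.086). Then |MD| = |D − M| = 18.055.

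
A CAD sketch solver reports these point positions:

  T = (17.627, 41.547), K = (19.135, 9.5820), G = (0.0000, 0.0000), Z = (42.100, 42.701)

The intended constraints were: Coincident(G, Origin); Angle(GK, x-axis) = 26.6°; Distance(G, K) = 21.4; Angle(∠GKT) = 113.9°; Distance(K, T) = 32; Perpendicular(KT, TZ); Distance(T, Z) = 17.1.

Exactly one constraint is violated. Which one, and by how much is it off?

Distance(T, Z) = 17.1 — off by 7.40.

G = (0.00, 0.00) ✓; GK at 26.60° ✓; |GK| = 21.40 ✓; ∠GKT = 113.9° ✓; |KT| = 32.00 ✓; ∠(KT, TZ) = 90.00° ✓; |TZ| = 24.50 ✗.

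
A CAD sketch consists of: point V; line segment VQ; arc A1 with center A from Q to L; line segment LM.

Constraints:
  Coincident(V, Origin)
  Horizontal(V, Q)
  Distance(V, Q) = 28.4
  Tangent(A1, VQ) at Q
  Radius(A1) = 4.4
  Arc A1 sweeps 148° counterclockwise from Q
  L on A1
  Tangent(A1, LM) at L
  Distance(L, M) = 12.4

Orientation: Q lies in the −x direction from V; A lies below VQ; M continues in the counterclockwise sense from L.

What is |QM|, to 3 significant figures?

16.8

V is at the origin; V and Q share the same y with |VQ| = 28.4 and Q on the −x side, so Q = (-28.4, 0.00). Tangency of A1 to VQ means the radius AQ is perpendicular to VQ, so A = Q + (0, -4.4) = (-28.4, -4.40). On A1, Q sits at bearing 90° from A; a 148° counterclockwise sweep puts L at bearing 238°, so L = A + 4.4·(cos 238°, sin 238°) = (-30.7, -8.13). A1 meets LM tangentially, so AL is at right angles to LM, so LM runs along (−sin 238°, cos 238°); with |LM| = 12.4, M = (-20.2, -14.7). Then |QM| = |M − Q| = 16.8.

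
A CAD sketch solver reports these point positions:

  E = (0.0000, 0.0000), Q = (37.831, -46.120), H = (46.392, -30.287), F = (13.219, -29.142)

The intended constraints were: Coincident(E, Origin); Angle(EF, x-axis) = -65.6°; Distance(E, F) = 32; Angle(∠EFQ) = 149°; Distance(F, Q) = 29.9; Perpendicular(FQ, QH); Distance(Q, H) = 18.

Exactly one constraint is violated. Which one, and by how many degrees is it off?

Perpendicular(FQ, QH) — off by 6.20°.

E = (0.00, 0.00) ✓; EF at -65.60° ✓; |EF| = 32.00 ✓; ∠EFQ = 149.0° ✓; |FQ| = 29.90 ✓; ∠(FQ, QH) = 96.20° ✗; |QH| = 18.00 ✓.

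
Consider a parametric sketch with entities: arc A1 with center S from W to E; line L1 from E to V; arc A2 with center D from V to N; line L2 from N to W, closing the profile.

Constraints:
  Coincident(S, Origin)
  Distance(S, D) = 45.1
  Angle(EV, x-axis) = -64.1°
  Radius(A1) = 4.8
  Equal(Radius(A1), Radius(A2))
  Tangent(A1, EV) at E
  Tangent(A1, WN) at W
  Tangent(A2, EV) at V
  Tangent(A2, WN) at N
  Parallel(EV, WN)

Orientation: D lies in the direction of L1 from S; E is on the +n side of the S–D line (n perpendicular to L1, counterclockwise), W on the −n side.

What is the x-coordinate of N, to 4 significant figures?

15.38

Tangency of A1 to both parallel lines with radius 4.8 puts E and W at S ± 4.8·n: E = (4.318, 2.097), W = (-4.318, -2.097). Equal radii place V and N the same way about D: V = D + 4.8·n = (24.02, -38.47), N = D − 4.8·n = (15.38, -42.67). So N.x = 15.38.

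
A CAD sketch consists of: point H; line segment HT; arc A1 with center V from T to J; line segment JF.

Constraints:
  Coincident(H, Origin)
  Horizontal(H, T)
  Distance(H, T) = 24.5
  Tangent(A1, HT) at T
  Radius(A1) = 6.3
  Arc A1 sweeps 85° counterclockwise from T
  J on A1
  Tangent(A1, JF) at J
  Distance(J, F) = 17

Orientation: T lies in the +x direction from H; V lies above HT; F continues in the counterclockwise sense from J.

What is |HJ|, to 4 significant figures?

31.31

H is at the origin; H and T share the same y with |HT| = 24.5 and T on the +x side, so T = (24.50, 0.000). Tangency of A1 to HT means the radius VT is perpendicular to HT, so V = T + (0, 6.3) = (24.50, 6.300). On A1, T sits at bearing -90° from V; an 85° counterclockwise sweep puts J at bearing -5°, so J = V + 6.3·(cos -5°, sin -5°) = (30.78, 5.751). Then |HJ| = |J − H| = 31.31.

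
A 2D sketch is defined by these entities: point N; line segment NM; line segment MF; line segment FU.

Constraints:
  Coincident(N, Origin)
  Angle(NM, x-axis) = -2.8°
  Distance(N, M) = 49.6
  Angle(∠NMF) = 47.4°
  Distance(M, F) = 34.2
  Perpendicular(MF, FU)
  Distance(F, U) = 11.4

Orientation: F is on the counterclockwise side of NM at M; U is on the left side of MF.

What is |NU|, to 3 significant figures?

25.1

N is at the origin; NM runs at -2.8° with length 49.6, so M = 49.6·(cos -2.8°, sin -2.8°) = (49.5, -2.42). ∠NMF = 47.4°, so MF runs at -2.8° + (180° − 47.4°) = 130° from the x-axis; with |MF| = 34.2, F = M + 34.2·(cos 130°, sin 130°) = (27.6, 23.9). The perpendicularity gives FU at right angles to MF; with |FU| = 11.4 on the left of MF, U = F + 11.4·(-0.768, -0.640) = (18.9, 16.6). Then |NU| = |U − N| = 25.1.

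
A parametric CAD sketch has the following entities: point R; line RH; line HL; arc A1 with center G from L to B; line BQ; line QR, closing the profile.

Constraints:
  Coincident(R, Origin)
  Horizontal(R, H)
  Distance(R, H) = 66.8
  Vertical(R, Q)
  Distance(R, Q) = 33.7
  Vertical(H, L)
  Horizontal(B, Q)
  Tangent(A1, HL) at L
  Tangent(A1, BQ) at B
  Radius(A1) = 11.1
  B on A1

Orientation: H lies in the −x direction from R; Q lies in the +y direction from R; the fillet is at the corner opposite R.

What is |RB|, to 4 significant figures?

65.10

R is at the origin; RH is horizontal with |RH| = 66.8 and H on the −x side, so H = (-66.80, 0.000). R and Q share the same x with |RQ| = 33.7 and Q on the +y side, so Q = (0.000, 33.70). The virtual corner opposite R is at (-66.80, 33.70). Since A1 is tangent to HL there, GL ⟂ HL and tangency of A1 to BQ means the radius GB is perpendicular to BQ, with radius 11.1, so the center G sits 11.1 in from both sides at G = (-55.70, 22.60). That places the tangent points at L = (-66.80, 22.60) on HL and B = (-55.70, 33.70) on BQ. Then |RB| = |B − R| = 65.10.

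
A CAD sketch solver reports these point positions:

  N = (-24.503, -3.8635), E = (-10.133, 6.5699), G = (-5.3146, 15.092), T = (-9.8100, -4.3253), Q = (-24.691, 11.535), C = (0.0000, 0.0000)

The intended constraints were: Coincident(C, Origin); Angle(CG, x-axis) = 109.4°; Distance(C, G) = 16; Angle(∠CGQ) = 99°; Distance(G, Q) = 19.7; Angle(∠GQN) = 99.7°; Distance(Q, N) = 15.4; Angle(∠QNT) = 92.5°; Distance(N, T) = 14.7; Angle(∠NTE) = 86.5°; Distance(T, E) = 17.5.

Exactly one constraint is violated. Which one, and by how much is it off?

Distance(T, E) = 17.5 — off by 6.60.

C = (0.00, 0.00) ✓; CG at 109.4° ✓; |CG| = 16.00 ✓; ∠CGQ = 99.00° ✓; |GQ| = 19.70 ✓; ∠GQN = 99.70° ✓; |QN| = 15.40 ✓; ∠QNT = 92.50° ✓; |NT| = 14.70 ✓; ∠NTE = 86.50° ✓; |TE| = 10.90 ✗.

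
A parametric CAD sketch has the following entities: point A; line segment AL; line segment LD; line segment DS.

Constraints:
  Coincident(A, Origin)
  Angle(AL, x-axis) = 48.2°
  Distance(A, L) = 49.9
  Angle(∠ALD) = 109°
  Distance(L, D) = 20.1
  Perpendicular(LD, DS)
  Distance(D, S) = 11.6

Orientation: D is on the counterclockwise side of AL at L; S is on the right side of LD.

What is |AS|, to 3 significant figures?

69.1

A is at the origin; AL runs at 48.2° with length 49.9, so L = 49.9·(cos 48.2°, sin 48.2°) = (33.3, 37.2). ∠ALD = 109.0°, so LD runs at 48.2° + (180° − 109.0°) = 119° from the x-axis; with |LD| = 20.1, D = L + 20.1·(cos 119°, sin 119°) = (23.5, 54.7). LD ⟂ DS; with |DS| = 11.6 on the right of LD, S = D + 11.6·(0.873, 0.488) = (33.6, 60.4). Then |AS| = |S − A| = 69.1.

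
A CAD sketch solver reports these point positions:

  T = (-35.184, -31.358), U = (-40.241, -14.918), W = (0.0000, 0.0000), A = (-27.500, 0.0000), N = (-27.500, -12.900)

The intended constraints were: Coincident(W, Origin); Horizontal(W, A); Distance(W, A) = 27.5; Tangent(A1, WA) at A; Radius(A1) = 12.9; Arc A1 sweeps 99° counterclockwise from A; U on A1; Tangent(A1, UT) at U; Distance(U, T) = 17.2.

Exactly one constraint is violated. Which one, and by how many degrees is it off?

Tangent(A1, UT) at U — off by 8.10°.

W = (0.00, 0.00) ✓; W.y = 0.00, A.y = 0.00 ✓; |WA| = 27.50 ✓; ∠(NA, AW) = 90.00° ✓; |NA| = 12.90 ✓; bearing(N→U) − bearing(N→A) = 99.00° ✓; |NU| = 12.90 ✓; ∠(NU, UT) = 81.90° ✗; |UT| = 17.20 ✓.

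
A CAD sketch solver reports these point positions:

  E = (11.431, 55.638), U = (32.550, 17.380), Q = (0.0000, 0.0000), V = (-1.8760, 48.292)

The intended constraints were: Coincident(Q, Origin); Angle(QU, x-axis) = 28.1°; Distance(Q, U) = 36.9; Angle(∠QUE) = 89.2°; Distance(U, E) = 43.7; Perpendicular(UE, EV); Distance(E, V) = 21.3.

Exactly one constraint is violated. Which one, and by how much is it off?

Distance(E, V) = 21.3 — off by 6.10.

Q = (0.00, 0.00) ✓; QU at 28.10° ✓; |QU| = 36.90 ✓; ∠QUE = 89.20° ✓; |UE| = 43.70 ✓; ∠(UE, EV) = 90.00° ✓; |EV| = 15.20 ✗.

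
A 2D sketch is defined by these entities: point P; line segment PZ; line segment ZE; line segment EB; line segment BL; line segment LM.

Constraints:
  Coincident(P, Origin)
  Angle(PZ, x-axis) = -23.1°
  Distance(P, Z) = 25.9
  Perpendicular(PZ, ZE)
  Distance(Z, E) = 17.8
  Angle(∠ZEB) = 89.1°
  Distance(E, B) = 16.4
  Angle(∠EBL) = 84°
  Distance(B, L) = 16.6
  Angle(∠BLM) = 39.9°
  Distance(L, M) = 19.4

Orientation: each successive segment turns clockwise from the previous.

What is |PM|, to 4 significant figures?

28.06

P is at the origin; PZ runs at -23.1° with length 25.9, so Z = (23.82, -10.16). The perpendicularity gives ZE at right angles to PZ, so ZE runs at -113.1°; with |ZE| = 17.8, E = (16.84, -26.53). ∠ZEB = 89.1° gives EB at 156.0° from the x-axis; with |EB| = 16.4, B = (1.858, -19.86). ∠EBL = 84.0° gives BL at 60.00° from the x-axis; with |BL| = 16.6, L = (10.16, -5.488). ∠BLM = 39.9° gives LM at -80.10° from the x-axis; with |LM| = 19.4, M = (13.49, -24.60). Then |PM| = |M − P| = 28.06.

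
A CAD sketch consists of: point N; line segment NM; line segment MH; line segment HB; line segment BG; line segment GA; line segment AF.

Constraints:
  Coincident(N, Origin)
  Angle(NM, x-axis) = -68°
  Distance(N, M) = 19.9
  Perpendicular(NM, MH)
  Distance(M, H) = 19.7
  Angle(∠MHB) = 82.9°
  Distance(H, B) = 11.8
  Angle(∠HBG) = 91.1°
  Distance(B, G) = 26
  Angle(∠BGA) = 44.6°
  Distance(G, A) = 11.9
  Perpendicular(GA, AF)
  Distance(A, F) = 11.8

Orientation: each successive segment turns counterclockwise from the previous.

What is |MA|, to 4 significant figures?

2.301

N is at the origin; NM runs at -68.0° with length 19.9, so M = (7.455, -18.45). NM ⟂ MH, so MH runs at 22.00°; with |MH| = 19.7, H = (25.72, -11.07). ∠MHB = 82.9° gives HB at 119.1° from the x-axis; with |HB| = 11.8, B = (19.98, -0.7607). ∠HBG = 91.1° gives BG at -152.0° from the x-axis; with |BG| = 26.0, G = (-2.975, -12.97). ∠BGA = 44.6° gives GA at -16.60° from the x-axis; with |GA| = 11.9, A = (8.429, -16.37). Then |MA| = |A − M| = 2.301.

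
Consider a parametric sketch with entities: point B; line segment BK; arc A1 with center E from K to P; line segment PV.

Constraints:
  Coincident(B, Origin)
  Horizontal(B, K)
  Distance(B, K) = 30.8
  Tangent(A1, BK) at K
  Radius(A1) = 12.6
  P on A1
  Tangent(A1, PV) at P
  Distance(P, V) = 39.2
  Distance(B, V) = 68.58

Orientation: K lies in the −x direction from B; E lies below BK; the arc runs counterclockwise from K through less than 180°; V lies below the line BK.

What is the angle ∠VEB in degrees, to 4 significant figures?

133.9°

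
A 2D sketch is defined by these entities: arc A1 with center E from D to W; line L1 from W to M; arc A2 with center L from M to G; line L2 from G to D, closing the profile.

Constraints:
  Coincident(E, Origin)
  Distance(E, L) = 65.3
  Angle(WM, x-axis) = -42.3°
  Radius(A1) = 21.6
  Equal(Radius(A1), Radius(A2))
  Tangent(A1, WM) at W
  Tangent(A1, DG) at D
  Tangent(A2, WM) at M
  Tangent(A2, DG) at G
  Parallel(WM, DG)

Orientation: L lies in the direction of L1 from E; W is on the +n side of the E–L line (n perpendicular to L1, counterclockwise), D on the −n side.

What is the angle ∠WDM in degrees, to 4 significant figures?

56.51°

The slot axis is L1's direction at -42.3°, so u = (cos -42.3°, sin -42.3°) = (0.7396, -0.6730) and n = (−sin -42.3°, cos -42.3°) = (0.6730, 0.7396). E is at the origin and L lies 65.3 along u from E, so L = 65.3·u = (48.30, -43.95). Tangency of A1 to both parallel lines with radius 21.6 puts W and D at E ± 21.6·n: W = (14.54, 15.98), D = (-14.54, -15.98). Equal radii place M and G the same way about L: M = L + 21.6·n = (62.83, -27.97), G = L − 21.6·n = (33.76, -59.92). Then cos ∠WDM = DW·DM / (|DW||DM|), giving 56.51°.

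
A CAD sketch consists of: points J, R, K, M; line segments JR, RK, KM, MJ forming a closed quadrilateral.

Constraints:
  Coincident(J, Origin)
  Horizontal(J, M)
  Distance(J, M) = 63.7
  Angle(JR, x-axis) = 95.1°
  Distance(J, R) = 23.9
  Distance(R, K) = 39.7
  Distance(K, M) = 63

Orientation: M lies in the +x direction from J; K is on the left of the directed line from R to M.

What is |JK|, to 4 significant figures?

57.63

Checks: |RK| = 39.70 ✓; |KM| = 63.00 ✓.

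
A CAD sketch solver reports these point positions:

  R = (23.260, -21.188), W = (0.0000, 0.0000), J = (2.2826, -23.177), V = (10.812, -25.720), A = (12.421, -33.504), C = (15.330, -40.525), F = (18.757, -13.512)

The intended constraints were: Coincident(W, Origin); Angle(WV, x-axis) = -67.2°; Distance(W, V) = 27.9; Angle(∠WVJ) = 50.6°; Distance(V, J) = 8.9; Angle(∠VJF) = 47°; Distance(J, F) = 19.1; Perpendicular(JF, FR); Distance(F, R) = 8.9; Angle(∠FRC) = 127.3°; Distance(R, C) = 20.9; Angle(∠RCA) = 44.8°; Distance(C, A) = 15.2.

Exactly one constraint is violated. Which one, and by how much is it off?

Distance(C, A) = 15.2 — off by 7.60.

W = (0.00, 0.00) ✓; WV at -67.20° ✓; |WV| = 27.90 ✓; ∠WVJ = 50.60° ✓; |VJ| = 8.900 ✓; ∠VJF = 47.00° ✓; |JF| = 19.10 ✓; ∠(JF, FR) = 90.00° ✓; |FR| = 8.899 ✓; ∠FRC = 127.3° ✓; |RC| = 20.90 ✓; ∠RCA = 44.80° ✓; |CA| = 7.600 ✗.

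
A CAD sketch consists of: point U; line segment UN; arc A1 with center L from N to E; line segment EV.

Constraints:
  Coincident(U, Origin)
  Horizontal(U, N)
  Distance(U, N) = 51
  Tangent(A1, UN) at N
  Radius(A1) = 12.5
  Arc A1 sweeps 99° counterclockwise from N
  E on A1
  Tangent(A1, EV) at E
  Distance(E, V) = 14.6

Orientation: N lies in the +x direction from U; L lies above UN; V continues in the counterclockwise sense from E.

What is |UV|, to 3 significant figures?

67.5

U is at the origin; U and N share the same y with |UN| = 51.0 and N on the +x side, so N = (51.0, 0.00). Tangency of A1 to UN means the radius LN is perpendicular to UN, so L = N + (0, 12.5) = (51.0, 12.5). On A1, N sits at bearing -90° from L; a 99° counterclockwise sweep puts E at bearing 9°, so E = L + 12.5·(cos 9°, sin 9°) = (63.3, 14.5). Tangency of A1 to EV means the radius LE is perpendicular to EV, so EV runs along (−sin 9°, cos 9°); with |EV| = 14.6, V = (61.1, 28.9). Then |UV| = |V − U| = 67.5.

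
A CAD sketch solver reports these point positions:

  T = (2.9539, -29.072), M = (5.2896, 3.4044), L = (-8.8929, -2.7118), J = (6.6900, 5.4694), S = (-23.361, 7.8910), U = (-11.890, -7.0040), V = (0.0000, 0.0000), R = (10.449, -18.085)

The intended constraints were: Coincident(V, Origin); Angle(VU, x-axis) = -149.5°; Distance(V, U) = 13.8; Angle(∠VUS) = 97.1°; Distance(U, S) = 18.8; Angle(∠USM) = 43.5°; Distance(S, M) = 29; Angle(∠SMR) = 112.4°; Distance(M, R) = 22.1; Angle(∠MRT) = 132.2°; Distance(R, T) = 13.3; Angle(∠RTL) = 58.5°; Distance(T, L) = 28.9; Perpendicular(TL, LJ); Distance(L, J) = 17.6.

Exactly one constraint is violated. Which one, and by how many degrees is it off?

Perpendicular(TL, LJ) — off by 3.50°.

V = (0.00, 0.00) ✓; VU at -149.5° ✓; |VU| = 13.80 ✓; ∠VUS = 97.10° ✓; |US| = 18.80 ✓; ∠USM = 43.50° ✓; |SM| = 29.00 ✓; ∠SMR = 112.4° ✓; |MR| = 22.10 ✓; ∠MRT = 132.2° ✓; |RT| = 13.30 ✓; ∠RTL = 58.50° ✓; |TL| = 28.90 ✓; ∠(TL, LJ) = 86.50° ✗; |LJ| = 17.60 ✓.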